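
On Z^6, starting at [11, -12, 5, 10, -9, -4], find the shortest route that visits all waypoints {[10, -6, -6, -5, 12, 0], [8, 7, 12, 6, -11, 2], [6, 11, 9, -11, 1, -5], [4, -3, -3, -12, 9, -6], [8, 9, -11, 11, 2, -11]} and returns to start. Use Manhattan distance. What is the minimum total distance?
270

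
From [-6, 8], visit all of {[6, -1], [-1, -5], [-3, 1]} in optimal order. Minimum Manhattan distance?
29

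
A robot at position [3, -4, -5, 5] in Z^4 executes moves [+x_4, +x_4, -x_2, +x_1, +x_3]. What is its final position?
(4, -5, -4, 7)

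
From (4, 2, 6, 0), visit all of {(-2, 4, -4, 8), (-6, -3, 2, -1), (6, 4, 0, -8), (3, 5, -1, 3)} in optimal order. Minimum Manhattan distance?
74
(one optimal route: (4, 2, 6, 0) → (6, 4, 0, -8) → (3, 5, -1, 3) → (-2, 4, -4, 8) → (-6, -3, 2, -1))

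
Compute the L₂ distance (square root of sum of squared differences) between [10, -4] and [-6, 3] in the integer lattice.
17.4642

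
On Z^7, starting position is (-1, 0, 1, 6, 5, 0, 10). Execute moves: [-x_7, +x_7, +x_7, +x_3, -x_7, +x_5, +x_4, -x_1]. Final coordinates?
(-2, 0, 2, 7, 6, 0, 10)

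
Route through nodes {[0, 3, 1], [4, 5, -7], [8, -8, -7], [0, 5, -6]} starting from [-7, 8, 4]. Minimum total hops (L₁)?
46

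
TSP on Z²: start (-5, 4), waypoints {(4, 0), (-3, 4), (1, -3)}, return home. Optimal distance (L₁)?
32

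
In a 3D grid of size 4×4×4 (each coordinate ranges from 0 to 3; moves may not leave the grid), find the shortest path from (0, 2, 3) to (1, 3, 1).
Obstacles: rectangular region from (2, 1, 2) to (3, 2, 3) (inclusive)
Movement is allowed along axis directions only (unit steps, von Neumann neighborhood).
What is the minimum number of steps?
4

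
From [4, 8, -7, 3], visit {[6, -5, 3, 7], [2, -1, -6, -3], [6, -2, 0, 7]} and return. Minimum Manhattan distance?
74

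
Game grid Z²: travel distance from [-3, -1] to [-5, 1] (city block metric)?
4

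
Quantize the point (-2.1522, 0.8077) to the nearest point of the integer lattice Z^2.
(-2, 1)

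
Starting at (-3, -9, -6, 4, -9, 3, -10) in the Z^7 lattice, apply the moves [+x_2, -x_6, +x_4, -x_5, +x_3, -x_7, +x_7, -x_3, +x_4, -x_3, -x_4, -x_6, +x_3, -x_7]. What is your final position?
(-3, -8, -6, 5, -10, 1, -11)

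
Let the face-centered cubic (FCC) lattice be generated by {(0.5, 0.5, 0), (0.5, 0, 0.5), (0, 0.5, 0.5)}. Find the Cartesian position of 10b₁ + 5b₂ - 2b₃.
(7.5, 4, 1.5)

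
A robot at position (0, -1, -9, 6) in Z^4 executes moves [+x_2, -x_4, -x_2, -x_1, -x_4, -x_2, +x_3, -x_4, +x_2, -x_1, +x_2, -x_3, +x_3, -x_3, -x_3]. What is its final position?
(-2, 0, -10, 3)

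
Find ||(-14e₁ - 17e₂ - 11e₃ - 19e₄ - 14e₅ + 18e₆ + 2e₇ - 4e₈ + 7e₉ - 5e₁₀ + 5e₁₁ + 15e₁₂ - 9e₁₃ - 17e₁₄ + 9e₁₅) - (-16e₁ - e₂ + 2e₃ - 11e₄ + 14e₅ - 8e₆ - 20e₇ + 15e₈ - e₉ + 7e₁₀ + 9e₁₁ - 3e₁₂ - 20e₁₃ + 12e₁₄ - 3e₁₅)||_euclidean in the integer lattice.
66.7233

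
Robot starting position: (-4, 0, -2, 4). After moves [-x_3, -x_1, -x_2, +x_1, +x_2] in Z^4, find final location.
(-4, 0, -3, 4)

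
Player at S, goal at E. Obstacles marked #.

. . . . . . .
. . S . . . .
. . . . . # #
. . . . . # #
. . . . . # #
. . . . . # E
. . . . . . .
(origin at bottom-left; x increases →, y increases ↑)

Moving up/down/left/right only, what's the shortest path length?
10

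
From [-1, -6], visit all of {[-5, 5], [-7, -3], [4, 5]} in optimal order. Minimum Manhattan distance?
28
(one optimal route: (-1, -6) → (-7, -3) → (-5, 5) → (4, 5))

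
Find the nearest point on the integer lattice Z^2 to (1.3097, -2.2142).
(1, -2)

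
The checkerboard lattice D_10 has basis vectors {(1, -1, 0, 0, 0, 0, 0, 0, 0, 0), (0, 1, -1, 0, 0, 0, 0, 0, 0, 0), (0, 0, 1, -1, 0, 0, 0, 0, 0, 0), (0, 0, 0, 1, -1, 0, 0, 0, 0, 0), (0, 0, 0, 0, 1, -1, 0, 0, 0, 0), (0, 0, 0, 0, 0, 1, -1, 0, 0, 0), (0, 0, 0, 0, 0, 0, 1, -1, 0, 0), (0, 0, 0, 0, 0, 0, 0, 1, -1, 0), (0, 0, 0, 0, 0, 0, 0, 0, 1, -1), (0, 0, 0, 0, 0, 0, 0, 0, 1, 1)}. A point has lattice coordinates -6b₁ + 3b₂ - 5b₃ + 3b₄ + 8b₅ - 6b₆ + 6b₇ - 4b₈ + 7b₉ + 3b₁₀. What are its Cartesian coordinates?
(-6, 9, -8, 8, 5, -14, 12, -10, 14, -4)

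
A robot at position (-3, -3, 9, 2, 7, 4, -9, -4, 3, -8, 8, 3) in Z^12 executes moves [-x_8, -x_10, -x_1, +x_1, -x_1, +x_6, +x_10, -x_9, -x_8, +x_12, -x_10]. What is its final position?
(-4, -3, 9, 2, 7, 5, -9, -6, 2, -9, 8, 4)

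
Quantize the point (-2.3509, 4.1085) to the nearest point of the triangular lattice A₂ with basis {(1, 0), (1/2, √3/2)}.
(-2.5, 4.33)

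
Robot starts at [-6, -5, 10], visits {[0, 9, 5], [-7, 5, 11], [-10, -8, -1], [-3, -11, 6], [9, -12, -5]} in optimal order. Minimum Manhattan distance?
97
(one optimal route: (-6, -5, 10) → (-7, 5, 11) → (0, 9, 5) → (-3, -11, 6) → (-10, -8, -1) → (9, -12, -5))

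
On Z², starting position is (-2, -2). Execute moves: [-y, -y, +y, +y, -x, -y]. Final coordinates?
(-3, -3)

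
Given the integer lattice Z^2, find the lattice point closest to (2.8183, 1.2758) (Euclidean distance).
(3, 1)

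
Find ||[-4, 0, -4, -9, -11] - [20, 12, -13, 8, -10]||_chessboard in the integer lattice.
24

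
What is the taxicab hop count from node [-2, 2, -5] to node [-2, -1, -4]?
4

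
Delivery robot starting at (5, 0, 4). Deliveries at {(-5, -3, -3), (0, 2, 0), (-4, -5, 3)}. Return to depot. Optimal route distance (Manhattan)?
48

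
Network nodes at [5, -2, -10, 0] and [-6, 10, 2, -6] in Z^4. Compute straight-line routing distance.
21.095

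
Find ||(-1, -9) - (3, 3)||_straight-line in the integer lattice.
12.6491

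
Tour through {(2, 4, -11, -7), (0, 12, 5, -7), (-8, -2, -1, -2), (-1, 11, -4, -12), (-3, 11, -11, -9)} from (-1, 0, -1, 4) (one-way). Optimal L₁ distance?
88
(one optimal route: (-1, 0, -1, 4) → (-8, -2, -1, -2) → (2, 4, -11, -7) → (-3, 11, -11, -9) → (-1, 11, -4, -12) → (0, 12, 5, -7))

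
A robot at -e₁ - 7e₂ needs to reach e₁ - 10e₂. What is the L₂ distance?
3.60555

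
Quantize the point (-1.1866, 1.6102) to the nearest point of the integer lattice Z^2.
(-1, 2)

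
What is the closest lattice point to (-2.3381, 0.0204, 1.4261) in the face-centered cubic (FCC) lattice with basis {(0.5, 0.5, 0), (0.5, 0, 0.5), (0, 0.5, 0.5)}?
(-2.5, 0, 1.5)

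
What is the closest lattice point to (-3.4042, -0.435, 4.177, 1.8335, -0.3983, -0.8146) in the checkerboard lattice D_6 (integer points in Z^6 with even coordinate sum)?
(-3, 0, 4, 2, 0, -1)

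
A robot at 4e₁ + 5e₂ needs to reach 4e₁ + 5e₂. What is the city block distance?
0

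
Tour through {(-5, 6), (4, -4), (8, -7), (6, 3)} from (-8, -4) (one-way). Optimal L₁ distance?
43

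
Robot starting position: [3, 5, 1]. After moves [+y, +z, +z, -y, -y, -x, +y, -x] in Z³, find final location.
(1, 5, 3)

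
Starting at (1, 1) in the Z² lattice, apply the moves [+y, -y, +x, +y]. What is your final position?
(2, 2)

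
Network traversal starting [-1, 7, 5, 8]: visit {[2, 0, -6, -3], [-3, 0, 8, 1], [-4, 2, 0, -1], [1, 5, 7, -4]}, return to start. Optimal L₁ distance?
86
(one optimal route: (-1, 7, 5, 8) → (-3, 0, 8, 1) → (-4, 2, 0, -1) → (2, 0, -6, -3) → (1, 5, 7, -4) → (-1, 7, 5, 8))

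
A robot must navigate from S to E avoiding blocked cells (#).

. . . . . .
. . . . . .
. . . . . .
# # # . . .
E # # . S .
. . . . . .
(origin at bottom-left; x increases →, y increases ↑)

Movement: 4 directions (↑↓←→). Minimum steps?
6
(one shortest path: (4, 1) → (3, 1) → (3, 0) → (2, 0) → (1, 0) → (0, 0) → (0, 1))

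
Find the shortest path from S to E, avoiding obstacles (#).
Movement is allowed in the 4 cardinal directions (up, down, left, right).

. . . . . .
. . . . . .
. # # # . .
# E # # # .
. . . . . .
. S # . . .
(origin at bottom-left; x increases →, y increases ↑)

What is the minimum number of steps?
2
(one shortest path: (1, 0) → (1, 1) → (1, 2))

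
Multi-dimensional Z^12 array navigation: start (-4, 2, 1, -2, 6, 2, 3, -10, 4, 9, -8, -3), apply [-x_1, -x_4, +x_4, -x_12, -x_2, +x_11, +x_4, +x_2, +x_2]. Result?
(-5, 3, 1, -1, 6, 2, 3, -10, 4, 9, -7, -4)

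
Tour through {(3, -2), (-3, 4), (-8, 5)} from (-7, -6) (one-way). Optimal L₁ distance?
30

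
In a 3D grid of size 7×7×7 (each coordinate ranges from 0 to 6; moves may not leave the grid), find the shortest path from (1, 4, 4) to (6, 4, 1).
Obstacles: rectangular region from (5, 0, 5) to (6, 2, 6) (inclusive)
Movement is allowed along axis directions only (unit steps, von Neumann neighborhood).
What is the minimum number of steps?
8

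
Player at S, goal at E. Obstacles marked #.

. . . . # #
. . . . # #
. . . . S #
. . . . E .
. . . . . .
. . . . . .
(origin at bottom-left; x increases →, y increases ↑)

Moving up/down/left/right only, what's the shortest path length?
1
(one shortest path: (4, 3) → (4, 2))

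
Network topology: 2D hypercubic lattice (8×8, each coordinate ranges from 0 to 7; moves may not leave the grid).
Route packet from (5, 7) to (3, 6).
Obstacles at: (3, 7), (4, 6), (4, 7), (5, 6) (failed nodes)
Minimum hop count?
7
(one shortest path: (5, 7) → (6, 7) → (6, 6) → (6, 5) → (5, 5) → (4, 5) → (3, 5) → (3, 6))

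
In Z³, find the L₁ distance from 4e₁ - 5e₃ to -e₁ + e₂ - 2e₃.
9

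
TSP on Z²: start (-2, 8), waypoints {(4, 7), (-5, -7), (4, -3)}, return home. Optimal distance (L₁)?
48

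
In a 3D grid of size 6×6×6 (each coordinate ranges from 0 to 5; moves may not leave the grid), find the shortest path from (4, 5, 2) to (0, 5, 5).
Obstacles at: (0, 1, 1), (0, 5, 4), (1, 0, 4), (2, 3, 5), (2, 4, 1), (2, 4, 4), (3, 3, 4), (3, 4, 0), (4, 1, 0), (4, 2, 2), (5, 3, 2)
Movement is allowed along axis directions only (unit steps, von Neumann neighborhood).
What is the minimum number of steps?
7
(one shortest path: (4, 5, 2) → (3, 5, 2) → (2, 5, 2) → (1, 5, 2) → (1, 5, 3) → (1, 5, 4) → (1, 5, 5) → (0, 5, 5))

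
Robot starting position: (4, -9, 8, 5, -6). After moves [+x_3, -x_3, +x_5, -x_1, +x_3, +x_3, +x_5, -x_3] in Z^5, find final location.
(3, -9, 9, 5, -4)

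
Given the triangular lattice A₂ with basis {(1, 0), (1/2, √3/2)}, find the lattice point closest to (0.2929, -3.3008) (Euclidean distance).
(0, -3.464)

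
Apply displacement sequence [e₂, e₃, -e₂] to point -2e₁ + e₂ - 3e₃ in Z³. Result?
(-2, 1, -2)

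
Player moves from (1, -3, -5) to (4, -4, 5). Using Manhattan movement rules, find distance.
14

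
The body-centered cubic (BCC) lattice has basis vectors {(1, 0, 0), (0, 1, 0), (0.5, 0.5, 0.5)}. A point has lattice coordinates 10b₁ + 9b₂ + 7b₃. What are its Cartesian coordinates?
(13.5, 12.5, 3.5)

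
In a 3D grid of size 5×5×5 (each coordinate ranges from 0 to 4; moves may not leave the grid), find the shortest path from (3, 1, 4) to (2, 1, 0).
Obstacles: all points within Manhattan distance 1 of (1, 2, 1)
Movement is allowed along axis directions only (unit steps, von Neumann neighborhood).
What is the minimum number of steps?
5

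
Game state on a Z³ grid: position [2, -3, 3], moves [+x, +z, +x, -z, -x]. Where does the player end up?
(3, -3, 3)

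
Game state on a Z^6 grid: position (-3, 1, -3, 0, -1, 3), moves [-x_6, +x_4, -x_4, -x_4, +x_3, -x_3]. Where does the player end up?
(-3, 1, -3, -1, -1, 2)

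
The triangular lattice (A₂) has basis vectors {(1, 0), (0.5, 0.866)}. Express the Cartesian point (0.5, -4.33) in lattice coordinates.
3b₁ - 5b₂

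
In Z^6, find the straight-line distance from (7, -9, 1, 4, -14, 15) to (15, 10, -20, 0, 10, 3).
40.025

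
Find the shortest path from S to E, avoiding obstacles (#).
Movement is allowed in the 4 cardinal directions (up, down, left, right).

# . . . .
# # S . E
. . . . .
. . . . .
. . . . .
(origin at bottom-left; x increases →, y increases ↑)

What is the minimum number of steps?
2
(one shortest path: (2, 3) → (3, 3) → (4, 3))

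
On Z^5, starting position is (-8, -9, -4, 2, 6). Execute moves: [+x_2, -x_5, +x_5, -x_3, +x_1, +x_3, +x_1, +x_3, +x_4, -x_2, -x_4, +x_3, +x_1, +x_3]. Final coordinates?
(-5, -9, -1, 2, 6)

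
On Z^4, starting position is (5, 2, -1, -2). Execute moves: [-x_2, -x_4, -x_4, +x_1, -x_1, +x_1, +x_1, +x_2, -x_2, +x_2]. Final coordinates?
(7, 2, -1, -4)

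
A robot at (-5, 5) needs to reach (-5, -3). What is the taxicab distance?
8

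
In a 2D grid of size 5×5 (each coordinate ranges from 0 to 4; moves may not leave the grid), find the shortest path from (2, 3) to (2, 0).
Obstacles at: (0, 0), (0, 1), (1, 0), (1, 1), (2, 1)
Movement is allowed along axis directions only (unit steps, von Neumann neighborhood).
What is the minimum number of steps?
5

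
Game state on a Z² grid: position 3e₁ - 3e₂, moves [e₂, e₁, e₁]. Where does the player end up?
(5, -2)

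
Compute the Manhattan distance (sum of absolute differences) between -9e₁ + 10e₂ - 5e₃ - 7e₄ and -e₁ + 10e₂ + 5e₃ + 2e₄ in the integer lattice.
27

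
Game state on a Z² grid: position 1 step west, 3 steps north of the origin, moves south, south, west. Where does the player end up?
(-2, 1)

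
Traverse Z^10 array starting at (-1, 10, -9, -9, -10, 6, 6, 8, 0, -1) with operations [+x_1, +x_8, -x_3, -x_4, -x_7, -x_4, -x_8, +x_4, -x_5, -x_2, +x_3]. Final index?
(0, 9, -9, -10, -11, 6, 5, 8, 0, -1)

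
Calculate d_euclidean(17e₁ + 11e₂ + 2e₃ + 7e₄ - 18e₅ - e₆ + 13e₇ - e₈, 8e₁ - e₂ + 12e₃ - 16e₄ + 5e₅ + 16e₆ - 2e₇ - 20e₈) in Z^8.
47.5184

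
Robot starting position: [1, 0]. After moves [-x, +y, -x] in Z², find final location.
(-1, 1)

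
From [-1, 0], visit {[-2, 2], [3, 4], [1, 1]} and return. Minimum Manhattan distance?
18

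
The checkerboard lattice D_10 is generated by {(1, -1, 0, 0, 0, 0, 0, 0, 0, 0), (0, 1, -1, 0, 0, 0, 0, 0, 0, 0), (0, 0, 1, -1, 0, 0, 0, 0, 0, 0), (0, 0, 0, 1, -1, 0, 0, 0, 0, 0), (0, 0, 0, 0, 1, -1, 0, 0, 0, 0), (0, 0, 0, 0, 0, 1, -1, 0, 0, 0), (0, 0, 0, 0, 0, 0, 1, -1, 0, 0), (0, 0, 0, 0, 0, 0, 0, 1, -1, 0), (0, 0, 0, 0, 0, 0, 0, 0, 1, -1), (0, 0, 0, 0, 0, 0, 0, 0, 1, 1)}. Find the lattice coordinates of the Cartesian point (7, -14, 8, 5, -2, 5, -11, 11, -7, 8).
7b₁ - 7b₂ + b₃ + 6b₄ + 4b₅ + 9b₆ - 2b₇ + 9b₈ - 3b₉ + 5b₁₀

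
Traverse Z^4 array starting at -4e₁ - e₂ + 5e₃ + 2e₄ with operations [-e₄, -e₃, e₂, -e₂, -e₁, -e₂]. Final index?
(-5, -2, 4, 1)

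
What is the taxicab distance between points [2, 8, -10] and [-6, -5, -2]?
29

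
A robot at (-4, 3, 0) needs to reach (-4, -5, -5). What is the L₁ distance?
13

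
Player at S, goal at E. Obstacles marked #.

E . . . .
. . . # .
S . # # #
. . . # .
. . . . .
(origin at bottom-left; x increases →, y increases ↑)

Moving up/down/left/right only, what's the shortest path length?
2
(one shortest path: (0, 2) → (0, 3) → (0, 4))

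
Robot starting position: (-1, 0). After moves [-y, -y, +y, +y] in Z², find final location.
(-1, 0)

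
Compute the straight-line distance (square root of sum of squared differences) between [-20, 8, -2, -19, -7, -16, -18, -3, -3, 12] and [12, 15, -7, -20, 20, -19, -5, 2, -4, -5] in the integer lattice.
48.1768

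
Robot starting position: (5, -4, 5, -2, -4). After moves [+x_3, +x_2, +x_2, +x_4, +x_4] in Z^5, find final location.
(5, -2, 6, 0, -4)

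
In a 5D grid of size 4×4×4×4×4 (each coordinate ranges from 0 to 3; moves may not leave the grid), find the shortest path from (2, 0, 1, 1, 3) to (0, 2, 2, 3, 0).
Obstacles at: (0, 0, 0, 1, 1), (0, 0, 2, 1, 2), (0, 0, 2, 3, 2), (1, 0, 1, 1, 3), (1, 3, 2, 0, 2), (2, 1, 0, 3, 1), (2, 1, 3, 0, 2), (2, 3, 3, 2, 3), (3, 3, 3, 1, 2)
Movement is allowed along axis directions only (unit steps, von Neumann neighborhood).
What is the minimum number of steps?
10
(one shortest path: (2, 0, 1, 1, 3) → (2, 1, 1, 1, 3) → (1, 1, 1, 1, 3) → (0, 1, 1, 1, 3) → (0, 2, 1, 1, 3) → (0, 2, 2, 1, 3) → (0, 2, 2, 2, 3) → (0, 2, 2, 3, 3) → (0, 2, 2, 3, 2) → (0, 2, 2, 3, 1) → (0, 2, 2, 3, 0))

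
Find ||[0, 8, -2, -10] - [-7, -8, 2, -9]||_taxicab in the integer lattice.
28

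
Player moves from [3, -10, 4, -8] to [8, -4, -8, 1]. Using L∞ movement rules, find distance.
12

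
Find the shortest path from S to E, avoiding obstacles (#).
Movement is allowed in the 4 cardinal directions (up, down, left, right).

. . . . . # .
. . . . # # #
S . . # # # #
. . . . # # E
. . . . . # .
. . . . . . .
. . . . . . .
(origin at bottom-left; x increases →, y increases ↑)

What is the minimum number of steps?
11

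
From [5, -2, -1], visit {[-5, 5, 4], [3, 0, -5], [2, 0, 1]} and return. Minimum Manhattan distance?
52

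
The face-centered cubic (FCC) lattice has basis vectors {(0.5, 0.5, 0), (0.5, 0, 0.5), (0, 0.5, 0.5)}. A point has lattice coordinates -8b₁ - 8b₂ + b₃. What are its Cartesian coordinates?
(-8, -3.5, -3.5)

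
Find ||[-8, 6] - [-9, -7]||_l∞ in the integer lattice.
13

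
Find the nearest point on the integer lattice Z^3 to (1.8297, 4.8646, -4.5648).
(2, 5, -5)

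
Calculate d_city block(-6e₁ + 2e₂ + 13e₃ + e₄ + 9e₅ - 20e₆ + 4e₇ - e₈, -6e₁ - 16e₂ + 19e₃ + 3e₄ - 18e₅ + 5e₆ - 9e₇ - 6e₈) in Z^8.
96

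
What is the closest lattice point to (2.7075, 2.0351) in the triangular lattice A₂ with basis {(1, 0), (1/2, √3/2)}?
(3, 1.732)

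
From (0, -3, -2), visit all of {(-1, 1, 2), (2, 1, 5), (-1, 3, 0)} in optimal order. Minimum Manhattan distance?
19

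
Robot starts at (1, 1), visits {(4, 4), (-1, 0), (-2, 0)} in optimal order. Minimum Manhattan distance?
14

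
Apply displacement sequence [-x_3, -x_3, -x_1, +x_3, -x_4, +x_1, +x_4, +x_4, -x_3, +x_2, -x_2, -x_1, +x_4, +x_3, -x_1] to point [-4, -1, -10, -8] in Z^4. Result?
(-6, -1, -11, -6)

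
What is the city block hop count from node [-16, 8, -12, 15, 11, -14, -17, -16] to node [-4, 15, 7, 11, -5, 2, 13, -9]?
111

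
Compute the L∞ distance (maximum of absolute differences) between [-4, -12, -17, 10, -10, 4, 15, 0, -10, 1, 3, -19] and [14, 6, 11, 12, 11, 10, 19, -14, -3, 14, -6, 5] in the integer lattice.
28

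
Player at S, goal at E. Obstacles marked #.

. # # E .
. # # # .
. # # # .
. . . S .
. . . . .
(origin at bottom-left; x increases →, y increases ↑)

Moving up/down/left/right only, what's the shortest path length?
5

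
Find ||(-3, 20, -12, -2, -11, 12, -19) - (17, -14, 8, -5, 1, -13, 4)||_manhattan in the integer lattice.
137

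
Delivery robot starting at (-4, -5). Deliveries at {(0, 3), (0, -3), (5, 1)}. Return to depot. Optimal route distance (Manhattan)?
34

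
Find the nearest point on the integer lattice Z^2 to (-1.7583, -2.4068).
(-2, -2)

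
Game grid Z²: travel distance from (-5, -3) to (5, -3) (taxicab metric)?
10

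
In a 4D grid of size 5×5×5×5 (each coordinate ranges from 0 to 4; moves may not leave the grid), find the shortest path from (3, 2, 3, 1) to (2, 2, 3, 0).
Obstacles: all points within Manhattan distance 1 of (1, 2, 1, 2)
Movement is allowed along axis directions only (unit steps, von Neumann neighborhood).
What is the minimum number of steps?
2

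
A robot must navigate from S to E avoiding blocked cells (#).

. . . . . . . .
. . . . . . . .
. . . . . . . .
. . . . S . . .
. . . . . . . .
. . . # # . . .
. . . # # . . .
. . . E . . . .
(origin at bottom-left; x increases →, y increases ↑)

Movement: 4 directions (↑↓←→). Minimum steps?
7
(one shortest path: (4, 4) → (3, 4) → (2, 4) → (2, 3) → (2, 2) → (2, 1) → (2, 0) → (3, 0))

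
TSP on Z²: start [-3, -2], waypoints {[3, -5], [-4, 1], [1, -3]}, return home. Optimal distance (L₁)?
26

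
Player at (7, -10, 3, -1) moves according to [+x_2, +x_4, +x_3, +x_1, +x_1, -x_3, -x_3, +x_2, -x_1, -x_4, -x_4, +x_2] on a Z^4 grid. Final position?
(8, -7, 2, -2)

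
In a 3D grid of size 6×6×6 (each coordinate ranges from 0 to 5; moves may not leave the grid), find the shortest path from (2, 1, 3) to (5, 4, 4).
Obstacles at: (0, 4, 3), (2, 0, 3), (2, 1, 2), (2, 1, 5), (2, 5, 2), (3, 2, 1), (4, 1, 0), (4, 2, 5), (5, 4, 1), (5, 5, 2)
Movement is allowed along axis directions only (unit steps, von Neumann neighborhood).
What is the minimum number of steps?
7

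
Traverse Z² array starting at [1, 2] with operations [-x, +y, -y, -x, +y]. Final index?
(-1, 3)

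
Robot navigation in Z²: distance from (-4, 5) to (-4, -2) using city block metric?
7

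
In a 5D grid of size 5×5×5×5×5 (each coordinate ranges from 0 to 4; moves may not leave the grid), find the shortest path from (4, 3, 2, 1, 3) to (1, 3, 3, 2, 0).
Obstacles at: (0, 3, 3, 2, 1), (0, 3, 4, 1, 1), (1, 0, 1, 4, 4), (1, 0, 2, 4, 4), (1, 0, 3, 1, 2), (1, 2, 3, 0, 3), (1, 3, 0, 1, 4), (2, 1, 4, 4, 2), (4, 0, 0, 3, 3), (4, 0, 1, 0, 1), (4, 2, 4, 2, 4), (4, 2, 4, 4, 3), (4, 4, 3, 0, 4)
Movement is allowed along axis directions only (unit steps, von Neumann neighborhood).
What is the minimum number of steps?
8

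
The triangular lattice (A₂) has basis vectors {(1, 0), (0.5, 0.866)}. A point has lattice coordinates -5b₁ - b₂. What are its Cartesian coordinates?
(-5.5, -0.866)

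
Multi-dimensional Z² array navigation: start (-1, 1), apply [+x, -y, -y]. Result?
(0, -1)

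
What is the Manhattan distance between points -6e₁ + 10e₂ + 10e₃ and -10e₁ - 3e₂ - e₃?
28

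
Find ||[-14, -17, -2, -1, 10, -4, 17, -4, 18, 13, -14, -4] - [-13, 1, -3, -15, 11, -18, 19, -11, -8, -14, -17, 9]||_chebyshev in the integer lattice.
27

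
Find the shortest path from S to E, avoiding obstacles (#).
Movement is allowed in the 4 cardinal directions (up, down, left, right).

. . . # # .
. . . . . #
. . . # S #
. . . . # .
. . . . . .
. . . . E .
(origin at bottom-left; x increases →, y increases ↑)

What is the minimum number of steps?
9
(one shortest path: (4, 3) → (4, 4) → (3, 4) → (2, 4) → (2, 3) → (2, 2) → (3, 2) → (3, 1) → (4, 1) → (4, 0))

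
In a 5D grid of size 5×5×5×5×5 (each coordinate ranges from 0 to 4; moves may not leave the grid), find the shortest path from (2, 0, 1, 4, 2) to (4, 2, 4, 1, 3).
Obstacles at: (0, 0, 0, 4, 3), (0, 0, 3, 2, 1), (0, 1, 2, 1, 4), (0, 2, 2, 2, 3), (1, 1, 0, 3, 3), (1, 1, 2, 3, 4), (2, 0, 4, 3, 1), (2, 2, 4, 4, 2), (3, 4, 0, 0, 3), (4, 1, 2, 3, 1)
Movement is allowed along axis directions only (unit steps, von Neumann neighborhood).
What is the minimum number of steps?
11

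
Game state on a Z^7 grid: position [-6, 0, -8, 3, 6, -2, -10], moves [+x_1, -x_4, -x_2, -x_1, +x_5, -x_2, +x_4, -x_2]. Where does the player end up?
(-6, -3, -8, 3, 7, -2, -10)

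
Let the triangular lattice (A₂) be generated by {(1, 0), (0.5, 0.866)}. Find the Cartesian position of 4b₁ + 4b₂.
(6, 3.464)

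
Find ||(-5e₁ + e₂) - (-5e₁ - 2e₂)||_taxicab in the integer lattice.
3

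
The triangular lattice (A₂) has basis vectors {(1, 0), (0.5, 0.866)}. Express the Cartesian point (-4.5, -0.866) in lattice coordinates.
-4b₁ - b₂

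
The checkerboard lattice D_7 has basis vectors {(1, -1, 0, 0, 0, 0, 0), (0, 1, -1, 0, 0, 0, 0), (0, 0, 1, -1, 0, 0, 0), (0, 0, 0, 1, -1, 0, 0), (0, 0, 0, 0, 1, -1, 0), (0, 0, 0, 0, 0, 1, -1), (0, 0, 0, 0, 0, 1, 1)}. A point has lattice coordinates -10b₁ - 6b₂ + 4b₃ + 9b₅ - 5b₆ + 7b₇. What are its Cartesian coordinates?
(-10, 4, 10, -4, 9, -7, 12)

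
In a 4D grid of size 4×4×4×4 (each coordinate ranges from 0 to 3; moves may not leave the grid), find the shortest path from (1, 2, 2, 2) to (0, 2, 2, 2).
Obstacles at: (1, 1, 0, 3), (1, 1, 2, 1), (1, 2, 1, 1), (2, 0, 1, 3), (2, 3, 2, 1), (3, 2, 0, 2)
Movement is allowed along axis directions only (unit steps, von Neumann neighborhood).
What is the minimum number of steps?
1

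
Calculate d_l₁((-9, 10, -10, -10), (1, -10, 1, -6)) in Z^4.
45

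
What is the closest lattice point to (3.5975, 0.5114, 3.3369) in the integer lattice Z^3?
(4, 1, 3)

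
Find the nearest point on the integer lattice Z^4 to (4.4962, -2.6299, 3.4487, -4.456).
(4, -3, 3, -4)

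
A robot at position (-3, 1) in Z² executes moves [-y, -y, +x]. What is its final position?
(-2, -1)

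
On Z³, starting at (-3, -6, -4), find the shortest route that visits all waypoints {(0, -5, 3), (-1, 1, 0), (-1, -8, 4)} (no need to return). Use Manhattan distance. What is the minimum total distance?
27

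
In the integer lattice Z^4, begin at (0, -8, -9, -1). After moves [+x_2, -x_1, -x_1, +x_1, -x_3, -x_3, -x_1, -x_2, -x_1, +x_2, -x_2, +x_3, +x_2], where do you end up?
(-3, -7, -10, -1)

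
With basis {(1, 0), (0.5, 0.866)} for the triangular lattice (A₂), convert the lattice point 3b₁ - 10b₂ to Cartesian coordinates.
(-2, -8.66)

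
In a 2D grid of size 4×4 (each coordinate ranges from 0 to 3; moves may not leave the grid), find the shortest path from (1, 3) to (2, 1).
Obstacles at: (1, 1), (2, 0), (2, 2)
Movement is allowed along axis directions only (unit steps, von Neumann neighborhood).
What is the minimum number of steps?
5
(one shortest path: (1, 3) → (2, 3) → (3, 3) → (3, 2) → (3, 1) → (2, 1))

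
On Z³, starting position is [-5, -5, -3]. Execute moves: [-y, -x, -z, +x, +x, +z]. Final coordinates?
(-4, -6, -3)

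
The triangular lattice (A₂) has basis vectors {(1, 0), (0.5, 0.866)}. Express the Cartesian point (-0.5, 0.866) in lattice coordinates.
-b₁ + b₂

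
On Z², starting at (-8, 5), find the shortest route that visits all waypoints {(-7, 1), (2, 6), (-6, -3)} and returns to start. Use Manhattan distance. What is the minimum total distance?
38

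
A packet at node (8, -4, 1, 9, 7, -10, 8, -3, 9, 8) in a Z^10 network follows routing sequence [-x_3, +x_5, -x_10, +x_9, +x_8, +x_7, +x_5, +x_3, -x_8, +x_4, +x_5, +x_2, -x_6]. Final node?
(8, -3, 1, 10, 10, -11, 9, -3, 10, 7)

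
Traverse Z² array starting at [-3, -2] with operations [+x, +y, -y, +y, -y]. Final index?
(-2, -2)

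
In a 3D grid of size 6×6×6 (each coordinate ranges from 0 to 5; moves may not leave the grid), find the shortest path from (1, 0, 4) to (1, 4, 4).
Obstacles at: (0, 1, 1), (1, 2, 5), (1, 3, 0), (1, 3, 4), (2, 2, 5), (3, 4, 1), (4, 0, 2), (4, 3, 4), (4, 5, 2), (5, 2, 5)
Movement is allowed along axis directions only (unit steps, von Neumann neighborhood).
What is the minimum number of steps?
6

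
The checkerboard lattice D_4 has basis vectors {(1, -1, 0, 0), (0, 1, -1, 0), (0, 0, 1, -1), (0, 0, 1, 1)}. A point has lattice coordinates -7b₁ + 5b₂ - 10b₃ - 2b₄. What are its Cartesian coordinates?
(-7, 12, -17, 8)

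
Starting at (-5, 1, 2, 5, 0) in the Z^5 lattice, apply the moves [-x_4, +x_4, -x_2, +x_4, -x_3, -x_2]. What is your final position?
(-5, -1, 1, 6, 0)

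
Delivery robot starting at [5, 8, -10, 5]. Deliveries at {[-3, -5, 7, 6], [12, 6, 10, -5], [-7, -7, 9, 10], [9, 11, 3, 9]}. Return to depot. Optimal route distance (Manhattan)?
152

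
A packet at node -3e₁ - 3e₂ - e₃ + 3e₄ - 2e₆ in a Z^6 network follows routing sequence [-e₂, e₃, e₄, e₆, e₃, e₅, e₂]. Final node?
(-3, -3, 1, 4, 1, -1)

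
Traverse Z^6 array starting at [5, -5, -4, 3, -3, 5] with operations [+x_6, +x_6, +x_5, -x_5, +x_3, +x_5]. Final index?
(5, -5, -3, 3, -2, 7)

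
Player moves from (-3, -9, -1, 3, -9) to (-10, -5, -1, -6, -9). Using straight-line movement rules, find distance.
12.083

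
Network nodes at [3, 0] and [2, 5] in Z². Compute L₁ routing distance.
6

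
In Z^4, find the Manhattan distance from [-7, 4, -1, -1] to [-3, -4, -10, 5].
27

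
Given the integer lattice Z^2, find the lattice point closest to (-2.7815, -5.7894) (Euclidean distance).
(-3, -6)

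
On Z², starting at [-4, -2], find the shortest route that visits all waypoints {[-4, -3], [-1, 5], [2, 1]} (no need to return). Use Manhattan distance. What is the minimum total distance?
18
(one optimal route: (-4, -2) → (-4, -3) → (2, 1) → (-1, 5))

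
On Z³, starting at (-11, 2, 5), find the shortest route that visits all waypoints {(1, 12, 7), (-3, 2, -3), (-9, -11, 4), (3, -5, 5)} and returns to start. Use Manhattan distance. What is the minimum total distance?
96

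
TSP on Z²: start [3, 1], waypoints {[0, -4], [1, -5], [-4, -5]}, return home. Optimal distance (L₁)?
26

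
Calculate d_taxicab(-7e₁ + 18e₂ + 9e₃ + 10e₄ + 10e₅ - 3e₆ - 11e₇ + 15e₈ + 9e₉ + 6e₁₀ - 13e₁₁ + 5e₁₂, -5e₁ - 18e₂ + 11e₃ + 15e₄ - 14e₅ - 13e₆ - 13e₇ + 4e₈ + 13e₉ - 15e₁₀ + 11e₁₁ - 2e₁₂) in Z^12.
148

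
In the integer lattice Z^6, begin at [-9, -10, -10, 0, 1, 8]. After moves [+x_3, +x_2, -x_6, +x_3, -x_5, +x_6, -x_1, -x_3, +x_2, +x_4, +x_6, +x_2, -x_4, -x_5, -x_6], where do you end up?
(-10, -7, -9, 0, -1, 8)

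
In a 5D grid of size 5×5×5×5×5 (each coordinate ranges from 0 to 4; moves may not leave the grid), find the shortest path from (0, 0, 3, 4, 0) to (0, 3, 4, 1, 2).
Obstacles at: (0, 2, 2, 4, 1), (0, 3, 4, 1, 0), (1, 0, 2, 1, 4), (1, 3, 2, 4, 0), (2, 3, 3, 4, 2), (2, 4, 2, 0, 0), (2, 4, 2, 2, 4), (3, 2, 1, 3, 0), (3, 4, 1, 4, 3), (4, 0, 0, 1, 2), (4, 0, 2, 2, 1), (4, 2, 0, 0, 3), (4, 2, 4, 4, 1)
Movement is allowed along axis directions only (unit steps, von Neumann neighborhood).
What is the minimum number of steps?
9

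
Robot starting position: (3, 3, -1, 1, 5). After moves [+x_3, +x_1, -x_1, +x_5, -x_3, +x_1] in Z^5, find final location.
(4, 3, -1, 1, 6)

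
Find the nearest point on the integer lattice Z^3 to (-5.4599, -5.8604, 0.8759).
(-5, -6, 1)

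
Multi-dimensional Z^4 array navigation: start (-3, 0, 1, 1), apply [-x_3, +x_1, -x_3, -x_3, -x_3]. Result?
(-2, 0, -3, 1)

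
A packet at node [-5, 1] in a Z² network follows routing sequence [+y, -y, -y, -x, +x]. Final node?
(-5, 0)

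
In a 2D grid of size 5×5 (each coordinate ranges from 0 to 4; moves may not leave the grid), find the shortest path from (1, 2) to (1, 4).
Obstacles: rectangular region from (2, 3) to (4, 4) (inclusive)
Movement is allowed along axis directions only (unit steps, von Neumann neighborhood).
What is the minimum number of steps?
2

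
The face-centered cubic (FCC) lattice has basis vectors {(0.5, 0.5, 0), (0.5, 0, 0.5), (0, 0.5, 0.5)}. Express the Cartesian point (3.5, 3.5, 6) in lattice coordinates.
b₁ + 6b₂ + 6b₃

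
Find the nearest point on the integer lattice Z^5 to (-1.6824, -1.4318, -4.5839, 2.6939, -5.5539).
(-2, -1, -5, 3, -6)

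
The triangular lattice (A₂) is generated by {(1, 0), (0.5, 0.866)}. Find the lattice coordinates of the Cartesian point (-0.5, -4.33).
2b₁ - 5b₂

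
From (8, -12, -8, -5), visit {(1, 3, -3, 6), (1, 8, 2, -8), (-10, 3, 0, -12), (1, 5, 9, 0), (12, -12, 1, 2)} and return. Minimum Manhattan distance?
162
(one optimal route: (8, -12, -8, -5) → (-10, 3, 0, -12) → (1, 8, 2, -8) → (1, 5, 9, 0) → (1, 3, -3, 6) → (12, -12, 1, 2) → (8, -12, -8, -5))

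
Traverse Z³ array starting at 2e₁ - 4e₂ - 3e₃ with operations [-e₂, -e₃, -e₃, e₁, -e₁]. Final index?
(2, -5, -5)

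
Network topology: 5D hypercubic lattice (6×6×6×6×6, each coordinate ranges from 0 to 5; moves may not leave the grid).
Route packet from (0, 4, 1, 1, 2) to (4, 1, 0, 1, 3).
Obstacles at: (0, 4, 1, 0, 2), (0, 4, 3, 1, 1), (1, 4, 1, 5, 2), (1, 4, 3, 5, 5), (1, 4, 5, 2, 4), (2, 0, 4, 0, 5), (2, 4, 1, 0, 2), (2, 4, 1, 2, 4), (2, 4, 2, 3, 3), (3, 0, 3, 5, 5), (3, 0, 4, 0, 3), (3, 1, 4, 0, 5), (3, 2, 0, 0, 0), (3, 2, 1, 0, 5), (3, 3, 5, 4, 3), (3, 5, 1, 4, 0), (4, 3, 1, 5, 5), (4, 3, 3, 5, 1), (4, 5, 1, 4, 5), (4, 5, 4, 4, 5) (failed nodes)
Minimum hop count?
9
(one shortest path: (0, 4, 1, 1, 2) → (1, 4, 1, 1, 2) → (2, 4, 1, 1, 2) → (3, 4, 1, 1, 2) → (4, 4, 1, 1, 2) → (4, 3, 1, 1, 2) → (4, 2, 1, 1, 2) → (4, 1, 1, 1, 2) → (4, 1, 0, 1, 2) → (4, 1, 0, 1, 3))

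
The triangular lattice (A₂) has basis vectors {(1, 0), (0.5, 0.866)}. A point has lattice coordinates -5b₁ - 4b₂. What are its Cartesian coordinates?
(-7, -3.464)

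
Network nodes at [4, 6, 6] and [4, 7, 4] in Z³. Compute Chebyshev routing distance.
2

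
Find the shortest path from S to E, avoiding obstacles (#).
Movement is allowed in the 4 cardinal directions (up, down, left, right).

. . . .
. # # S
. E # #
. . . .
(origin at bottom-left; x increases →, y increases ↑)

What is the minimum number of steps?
7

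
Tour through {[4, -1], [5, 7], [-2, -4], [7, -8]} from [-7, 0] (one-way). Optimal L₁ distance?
41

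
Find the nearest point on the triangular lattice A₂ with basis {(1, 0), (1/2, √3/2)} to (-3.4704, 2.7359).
(-3.5, 2.598)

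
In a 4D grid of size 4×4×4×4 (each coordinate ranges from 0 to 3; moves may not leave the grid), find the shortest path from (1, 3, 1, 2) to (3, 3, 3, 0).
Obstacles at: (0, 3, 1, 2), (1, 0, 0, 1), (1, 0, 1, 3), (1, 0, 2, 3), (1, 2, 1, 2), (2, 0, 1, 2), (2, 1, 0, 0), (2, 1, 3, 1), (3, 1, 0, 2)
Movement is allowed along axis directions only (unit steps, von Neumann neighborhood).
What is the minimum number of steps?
6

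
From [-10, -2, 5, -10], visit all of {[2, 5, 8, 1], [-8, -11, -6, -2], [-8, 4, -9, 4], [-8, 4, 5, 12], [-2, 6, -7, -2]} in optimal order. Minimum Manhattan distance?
117
(one optimal route: (-10, -2, 5, -10) → (-8, -11, -6, -2) → (-2, 6, -7, -2) → (-8, 4, -9, 4) → (-8, 4, 5, 12) → (2, 5, 8, 1))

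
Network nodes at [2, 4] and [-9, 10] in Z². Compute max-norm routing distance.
11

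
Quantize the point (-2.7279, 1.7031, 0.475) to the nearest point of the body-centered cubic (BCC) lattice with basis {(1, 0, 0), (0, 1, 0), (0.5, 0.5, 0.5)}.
(-2.5, 1.5, 0.5)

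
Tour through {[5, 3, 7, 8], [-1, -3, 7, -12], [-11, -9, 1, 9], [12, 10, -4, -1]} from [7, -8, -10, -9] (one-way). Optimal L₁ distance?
145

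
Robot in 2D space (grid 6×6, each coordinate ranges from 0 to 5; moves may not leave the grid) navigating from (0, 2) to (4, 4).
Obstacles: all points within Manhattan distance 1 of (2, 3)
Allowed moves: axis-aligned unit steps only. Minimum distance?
8
(one shortest path: (0, 2) → (1, 2) → (1, 1) → (2, 1) → (3, 1) → (4, 1) → (4, 2) → (4, 3) → (4, 4))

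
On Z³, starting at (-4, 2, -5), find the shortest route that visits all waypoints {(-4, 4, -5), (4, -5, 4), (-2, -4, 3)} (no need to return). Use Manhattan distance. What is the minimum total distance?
28
(one optimal route: (-4, 2, -5) → (-4, 4, -5) → (-2, -4, 3) → (4, -5, 4))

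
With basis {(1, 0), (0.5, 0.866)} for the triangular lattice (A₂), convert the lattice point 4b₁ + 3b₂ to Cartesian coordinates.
(5.5, 2.598)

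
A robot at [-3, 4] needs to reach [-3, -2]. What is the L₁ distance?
6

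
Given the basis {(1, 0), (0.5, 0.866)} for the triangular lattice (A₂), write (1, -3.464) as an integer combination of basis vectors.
3b₁ - 4b₂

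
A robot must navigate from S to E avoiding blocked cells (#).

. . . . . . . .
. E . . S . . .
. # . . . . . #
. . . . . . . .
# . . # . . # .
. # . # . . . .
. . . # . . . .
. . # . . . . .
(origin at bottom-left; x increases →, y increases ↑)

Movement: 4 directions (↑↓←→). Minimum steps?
3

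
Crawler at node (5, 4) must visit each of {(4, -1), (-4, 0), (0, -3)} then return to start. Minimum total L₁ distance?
32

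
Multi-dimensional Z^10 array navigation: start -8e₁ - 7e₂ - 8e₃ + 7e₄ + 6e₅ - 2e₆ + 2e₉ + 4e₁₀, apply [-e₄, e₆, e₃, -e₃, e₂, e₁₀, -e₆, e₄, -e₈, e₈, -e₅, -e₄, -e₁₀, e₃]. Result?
(-8, -6, -7, 6, 5, -2, 0, 0, 2, 4)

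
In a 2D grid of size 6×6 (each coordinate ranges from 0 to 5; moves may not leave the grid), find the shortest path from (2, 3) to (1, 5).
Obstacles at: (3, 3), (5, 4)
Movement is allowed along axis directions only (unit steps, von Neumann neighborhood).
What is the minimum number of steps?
3
(one shortest path: (2, 3) → (1, 3) → (1, 4) → (1, 5))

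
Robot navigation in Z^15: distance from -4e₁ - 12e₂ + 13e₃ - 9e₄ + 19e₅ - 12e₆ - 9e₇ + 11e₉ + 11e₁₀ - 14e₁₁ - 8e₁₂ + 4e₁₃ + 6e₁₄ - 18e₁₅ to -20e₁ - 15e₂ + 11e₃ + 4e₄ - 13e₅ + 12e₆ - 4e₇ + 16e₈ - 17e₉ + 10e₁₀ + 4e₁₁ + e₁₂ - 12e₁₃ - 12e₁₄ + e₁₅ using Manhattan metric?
220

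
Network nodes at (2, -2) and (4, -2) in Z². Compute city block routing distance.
2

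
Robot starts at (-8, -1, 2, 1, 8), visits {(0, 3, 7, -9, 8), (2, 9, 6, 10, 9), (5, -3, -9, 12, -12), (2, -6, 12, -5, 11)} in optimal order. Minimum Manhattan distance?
139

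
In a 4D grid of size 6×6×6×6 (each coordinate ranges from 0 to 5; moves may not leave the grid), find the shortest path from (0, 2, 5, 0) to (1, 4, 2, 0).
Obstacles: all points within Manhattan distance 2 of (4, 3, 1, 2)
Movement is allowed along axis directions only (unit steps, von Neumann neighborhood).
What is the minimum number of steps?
6
(one shortest path: (0, 2, 5, 0) → (1, 2, 5, 0) → (1, 3, 5, 0) → (1, 4, 5, 0) → (1, 4, 4, 0) → (1, 4, 3, 0) → (1, 4, 2, 0))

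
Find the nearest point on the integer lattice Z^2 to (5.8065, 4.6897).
(6, 5)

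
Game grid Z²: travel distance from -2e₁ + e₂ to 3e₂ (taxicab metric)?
4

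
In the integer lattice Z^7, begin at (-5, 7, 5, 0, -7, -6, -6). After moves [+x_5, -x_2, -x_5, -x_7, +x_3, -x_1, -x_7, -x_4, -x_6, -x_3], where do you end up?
(-6, 6, 5, -1, -7, -7, -8)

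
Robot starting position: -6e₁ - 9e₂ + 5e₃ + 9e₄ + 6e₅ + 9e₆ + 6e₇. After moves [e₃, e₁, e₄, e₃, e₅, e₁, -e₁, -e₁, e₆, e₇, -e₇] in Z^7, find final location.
(-6, -9, 7, 10, 7, 10, 6)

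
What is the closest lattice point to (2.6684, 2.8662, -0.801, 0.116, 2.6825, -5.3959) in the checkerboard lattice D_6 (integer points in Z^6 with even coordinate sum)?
(3, 3, -1, 0, 3, -6)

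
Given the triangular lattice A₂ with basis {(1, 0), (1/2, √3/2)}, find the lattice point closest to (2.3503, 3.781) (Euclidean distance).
(2, 3.464)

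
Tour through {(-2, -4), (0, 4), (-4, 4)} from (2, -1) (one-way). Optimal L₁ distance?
21
(one optimal route: (2, -1) → (-2, -4) → (0, 4) → (-4, 4))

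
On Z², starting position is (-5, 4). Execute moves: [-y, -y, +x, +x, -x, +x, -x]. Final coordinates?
(-4, 2)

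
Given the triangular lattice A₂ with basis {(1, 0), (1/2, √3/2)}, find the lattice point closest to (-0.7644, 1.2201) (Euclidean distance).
(-0.5, 0.866)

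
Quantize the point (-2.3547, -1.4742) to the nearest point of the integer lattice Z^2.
(-2, -1)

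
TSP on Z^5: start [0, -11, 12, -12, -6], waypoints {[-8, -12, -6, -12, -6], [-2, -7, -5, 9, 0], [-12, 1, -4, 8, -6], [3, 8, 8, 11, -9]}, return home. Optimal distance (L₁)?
184
(one optimal route: (0, -11, 12, -12, -6) → (-8, -12, -6, -12, -6) → (-2, -7, -5, 9, 0) → (-12, 1, -4, 8, -6) → (3, 8, 8, 11, -9) → (0, -11, 12, -12, -6))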